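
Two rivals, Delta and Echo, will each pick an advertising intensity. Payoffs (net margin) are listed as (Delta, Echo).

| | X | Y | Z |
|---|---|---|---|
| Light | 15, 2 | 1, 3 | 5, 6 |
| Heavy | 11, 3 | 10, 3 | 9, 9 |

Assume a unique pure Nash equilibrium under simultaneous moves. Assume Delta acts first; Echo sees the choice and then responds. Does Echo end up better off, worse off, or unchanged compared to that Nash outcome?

Backward induction with Delta moving first.
- Light: BR = Z, leader payoff 5.
- Heavy: BR = Z, leader payoff 9.
Delta's induced payoffs are 5, 9, so Delta commits to Heavy. Subgame-perfect outcome: (Heavy, Z) with payoffs (9, 9).
Under simultaneous play:
Delta's best replies: X→Light; Y→Heavy; Z→Heavy.
Echo's best replies: Light→Z; Heavy→Z.
The unique mutual best reply is (Heavy, Z), giving (9, 9).
Echo earns 9 sequentially versus 9 at the Nash outcome: unchanged.

unchanged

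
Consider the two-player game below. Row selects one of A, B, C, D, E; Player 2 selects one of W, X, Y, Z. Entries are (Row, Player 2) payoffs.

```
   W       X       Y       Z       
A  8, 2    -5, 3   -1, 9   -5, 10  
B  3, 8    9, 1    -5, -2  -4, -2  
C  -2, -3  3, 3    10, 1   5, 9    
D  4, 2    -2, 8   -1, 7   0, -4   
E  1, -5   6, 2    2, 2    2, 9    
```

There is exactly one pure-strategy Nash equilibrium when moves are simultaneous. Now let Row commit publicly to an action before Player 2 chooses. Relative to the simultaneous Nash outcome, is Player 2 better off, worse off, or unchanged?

Work backward from Player 2's decision.
- A → Player 2 plays Z (best of 2, 3, 9, 10); Row gets -5.
- B → Player 2 plays W (best of 8, 1, -2, -2); Row gets 3.
- C → Player 2 plays Z (best of -3, 3, 1, 9); Row gets 5.
- D → Player 2 plays X (best of 2, 8, 7, -4); Row gets -2.
- E → Player 2 plays Z (best of -5, 2, 2, 9); Row gets 2.
Row's induced payoffs are -5, 3, 5, -2, 2, so Row commits to C. Subgame-perfect outcome: (C, Z) with payoffs (5, 9).
Now find the simultaneous Nash equilibrium.
Row's best replies: W→A; X→B; Y→C; Z→C.
Player 2's best replies: A→Z; B→W; C→Z; D→X; E→Z.
Only (C, Z) has each player best-responding; Nash payoffs (5, 9).
Player 2 earns 9 sequentially versus 9 at the Nash outcome: unchanged.

unchanged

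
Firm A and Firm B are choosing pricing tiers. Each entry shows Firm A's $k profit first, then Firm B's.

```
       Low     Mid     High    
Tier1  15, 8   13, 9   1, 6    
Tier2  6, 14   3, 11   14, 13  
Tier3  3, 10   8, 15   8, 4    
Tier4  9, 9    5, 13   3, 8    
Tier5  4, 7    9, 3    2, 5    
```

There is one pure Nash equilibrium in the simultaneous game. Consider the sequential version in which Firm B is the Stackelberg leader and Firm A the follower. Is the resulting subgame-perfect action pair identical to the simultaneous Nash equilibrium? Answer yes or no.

no

Solve by backward induction (Firm B leads).
- Low: BR = Tier1, leader payoff 8.
- Mid: BR = Tier1, leader payoff 9.
- High: BR = Tier2, leader payoff 13.
Firm B's induced payoffs are 8, 9, 13, so Firm B commits to High. Subgame-perfect outcome: (Tier2, High) with payoffs (14, 13).
Now find the simultaneous Nash equilibrium.
Firm A's best replies: Low→Tier1; Mid→Tier1; High→Tier2.
Firm B's best replies: Tier1→Mid; Tier2→Low; Tier3→Mid; Tier4→Mid; Tier5→Low.
The unique mutual best reply is (Tier1, Mid), giving (13, 9).
Sequential outcome (Tier2, High) differs from the Nash profile (Tier1, Mid).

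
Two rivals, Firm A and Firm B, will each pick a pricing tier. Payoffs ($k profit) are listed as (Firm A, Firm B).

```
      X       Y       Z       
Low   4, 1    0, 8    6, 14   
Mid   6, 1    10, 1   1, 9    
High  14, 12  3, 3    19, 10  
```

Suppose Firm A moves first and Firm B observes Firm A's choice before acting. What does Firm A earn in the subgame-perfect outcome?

Work backward from Firm B's decision.
- Low: Firm B compares 1, 8, 14 and picks Z; Firm A would get 6.
- Mid: Firm B compares 1, 1, 9 and picks Z; Firm A would get 1.
- High: Firm B compares 12, 3, 10 and picks X; Firm A would get 14.
Among 6, 1, 14, the best is 14 at High. Subgame-perfect outcome: (High, X) with payoffs (14, 12).

14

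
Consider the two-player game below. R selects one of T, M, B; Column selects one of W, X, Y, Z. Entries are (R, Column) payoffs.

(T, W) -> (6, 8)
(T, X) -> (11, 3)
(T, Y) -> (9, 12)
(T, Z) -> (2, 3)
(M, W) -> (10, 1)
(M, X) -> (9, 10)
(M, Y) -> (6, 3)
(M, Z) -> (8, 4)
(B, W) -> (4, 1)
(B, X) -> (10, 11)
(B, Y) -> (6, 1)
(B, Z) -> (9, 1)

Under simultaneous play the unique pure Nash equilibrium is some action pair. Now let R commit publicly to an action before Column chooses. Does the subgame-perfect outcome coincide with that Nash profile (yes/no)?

Work backward from Column's decision.
- T: BR = Y, leader payoff 9.
- M: BR = X, leader payoff 9.
- B: BR = X, leader payoff 10.
R's induced payoffs are 9, 9, 10, so R commits to B. Subgame-perfect outcome: (B, X) with payoffs (10, 11).
For the simultaneous game, intersect best replies.
R's best replies: W→M; X→T; Y→T; Z→B.
Column's best replies: T→Y; M→X; B→X.
The unique mutual best reply is (T, Y), giving (9, 12).
Sequential outcome (B, X) differs from the Nash profile (T, Y).

no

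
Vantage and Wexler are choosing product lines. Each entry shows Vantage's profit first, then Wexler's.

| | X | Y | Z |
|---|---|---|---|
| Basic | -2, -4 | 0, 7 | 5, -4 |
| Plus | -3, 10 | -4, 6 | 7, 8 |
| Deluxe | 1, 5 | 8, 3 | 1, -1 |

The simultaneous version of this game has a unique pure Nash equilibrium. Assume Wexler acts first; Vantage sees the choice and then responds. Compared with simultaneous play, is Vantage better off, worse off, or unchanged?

better off

Work backward from Vantage's decision.
- X: Vantage compares -2, -3, 1 and picks Deluxe; Wexler would get 5.
- Y: Vantage compares 0, -4, 8 and picks Deluxe; Wexler would get 3.
- Z: Vantage compares 5, 7, 1 and picks Plus; Wexler would get 8.
Wexler's induced payoffs are 5, 3, 8, so Wexler commits to Z. Subgame-perfect outcome: (Plus, Z) with payoffs (7, 8).
Now find the simultaneous Nash equilibrium.
Vantage's best replies: X→Deluxe; Y→Deluxe; Z→Plus.
Wexler's best replies: Basic→Y; Plus→X; Deluxe→X.
The unique mutual best reply is (Deluxe, X), giving (1, 5).
Vantage earns 7 sequentially versus 1 at the Nash outcome: better off.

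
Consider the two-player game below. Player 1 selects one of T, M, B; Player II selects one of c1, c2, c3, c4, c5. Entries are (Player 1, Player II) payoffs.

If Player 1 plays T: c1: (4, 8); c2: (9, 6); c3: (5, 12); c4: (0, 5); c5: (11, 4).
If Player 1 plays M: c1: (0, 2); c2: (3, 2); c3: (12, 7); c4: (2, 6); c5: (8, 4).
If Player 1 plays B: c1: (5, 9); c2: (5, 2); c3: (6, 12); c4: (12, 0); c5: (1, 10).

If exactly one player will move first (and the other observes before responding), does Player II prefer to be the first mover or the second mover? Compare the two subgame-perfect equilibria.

If Player 1 leads: Player II's best replies are T→c3, M→c3, B→c3; Player 1's induced payoffs 5, 12, 6; outcome (M, c3), payoffs (12, 7).
If Player II leads: Player 1's best replies are c1→B, c2→T, c3→M, c4→B, c5→T; Player II's induced payoffs 9, 6, 7, 0, 4; outcome (B, c1), payoffs (5, 9).
Player II gets 9 moving first and 7 moving second, so Player II prefers to move first.

first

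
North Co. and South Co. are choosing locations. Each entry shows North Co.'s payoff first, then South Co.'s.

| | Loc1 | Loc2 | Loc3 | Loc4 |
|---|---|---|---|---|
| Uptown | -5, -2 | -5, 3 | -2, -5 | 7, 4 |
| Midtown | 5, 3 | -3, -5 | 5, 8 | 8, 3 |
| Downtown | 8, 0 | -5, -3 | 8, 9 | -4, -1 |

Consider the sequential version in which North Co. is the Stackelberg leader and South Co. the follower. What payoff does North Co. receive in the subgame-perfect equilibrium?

South Co. best-responds to each possible North Co. move:
- Uptown: BR = Loc4, leader payoff 7.
- Midtown: BR = Loc3, leader payoff 5.
- Downtown: BR = Loc3, leader payoff 8.
North Co.'s induced payoffs are 7, 5, 8, so North Co. commits to Downtown. Subgame-perfect outcome: (Downtown, Loc3) with payoffs (8, 9).

8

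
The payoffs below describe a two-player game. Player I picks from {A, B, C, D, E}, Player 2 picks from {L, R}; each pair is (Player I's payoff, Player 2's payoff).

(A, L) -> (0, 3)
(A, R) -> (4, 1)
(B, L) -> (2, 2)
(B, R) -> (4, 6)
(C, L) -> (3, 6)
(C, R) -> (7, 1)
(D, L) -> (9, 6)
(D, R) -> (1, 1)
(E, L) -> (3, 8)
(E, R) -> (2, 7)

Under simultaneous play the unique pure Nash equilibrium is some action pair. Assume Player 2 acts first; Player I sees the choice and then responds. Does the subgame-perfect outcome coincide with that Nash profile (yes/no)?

yes

Work backward from Player I's decision.
- L → Player I plays D (best of 0, 2, 3, 9, 3); Player 2 gets 6.
- R → Player I plays C (best of 4, 4, 7, 1, 2); Player 2 gets 1.
Maximizing over 6, 1, Player 2 chooses L. Subgame-perfect outcome: (D, L) with payoffs (9, 6).
For the simultaneous game, intersect best replies.
Player I's best replies: L→D; R→C.
Player 2's best replies: A→L; B→R; C→L; D→L; E→L.
Only (D, L) has each player best-responding; Nash payoffs (9, 6).
Sequential outcome (D, L) coincides with the Nash profile (D, L).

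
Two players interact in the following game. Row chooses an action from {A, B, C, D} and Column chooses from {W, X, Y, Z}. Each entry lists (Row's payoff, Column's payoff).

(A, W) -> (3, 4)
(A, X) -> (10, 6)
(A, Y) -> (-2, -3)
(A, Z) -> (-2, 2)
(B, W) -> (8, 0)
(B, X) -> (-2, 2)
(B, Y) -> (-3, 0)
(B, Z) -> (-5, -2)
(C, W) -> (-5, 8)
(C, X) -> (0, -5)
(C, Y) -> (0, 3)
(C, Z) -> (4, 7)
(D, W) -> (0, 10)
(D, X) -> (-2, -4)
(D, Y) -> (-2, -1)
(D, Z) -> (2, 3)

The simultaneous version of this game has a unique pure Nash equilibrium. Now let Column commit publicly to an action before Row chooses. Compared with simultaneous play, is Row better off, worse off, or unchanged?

worse off

Work backward from Row's decision.
- W → Row plays B (best of 3, 8, -5, 0); Column gets 0.
- X → Row plays A (best of 10, -2, 0, -2); Column gets 6.
- Y → Row plays C (best of -2, -3, 0, -2); Column gets 3.
- Z → Row plays C (best of -2, -5, 4, 2); Column gets 7.
Maximizing over 0, 6, 3, 7, Column chooses Z. Subgame-perfect outcome: (C, Z) with payoffs (4, 7).
For the simultaneous game, intersect best replies.
Row's best replies: W→B; X→A; Y→C; Z→C.
Column's best replies: A→X; B→X; C→W; D→W.
Only (A, X) has each player best-responding; Nash payoffs (10, 6).
Row earns 4 sequentially versus 10 at the Nash outcome: worse off.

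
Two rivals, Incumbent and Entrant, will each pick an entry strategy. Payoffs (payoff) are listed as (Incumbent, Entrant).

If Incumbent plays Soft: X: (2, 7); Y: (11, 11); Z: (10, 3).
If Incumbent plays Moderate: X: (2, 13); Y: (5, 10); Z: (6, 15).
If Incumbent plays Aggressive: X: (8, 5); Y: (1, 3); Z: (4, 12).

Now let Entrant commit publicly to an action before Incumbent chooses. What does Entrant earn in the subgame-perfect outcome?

Backward induction with Entrant moving first.
- X: Incumbent compares 2, 2, 8 and picks Aggressive; Entrant would get 5.
- Y: Incumbent compares 11, 5, 1 and picks Soft; Entrant would get 11.
- Z: Incumbent compares 10, 6, 4 and picks Soft; Entrant would get 3.
Among 5, 11, 3, the best is 11 at Y. Subgame-perfect outcome: (Soft, Y) with payoffs (11, 11).

11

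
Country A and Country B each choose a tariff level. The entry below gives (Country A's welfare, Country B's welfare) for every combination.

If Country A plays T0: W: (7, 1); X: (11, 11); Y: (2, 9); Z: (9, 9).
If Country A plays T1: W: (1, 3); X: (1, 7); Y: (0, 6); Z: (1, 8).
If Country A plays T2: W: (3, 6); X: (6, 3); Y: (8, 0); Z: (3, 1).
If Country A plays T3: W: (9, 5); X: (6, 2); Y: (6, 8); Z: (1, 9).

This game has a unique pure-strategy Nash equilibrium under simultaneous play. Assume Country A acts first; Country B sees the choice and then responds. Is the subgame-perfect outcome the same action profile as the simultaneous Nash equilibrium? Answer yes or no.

yes

Solve by backward induction (Country A leads).
- T0: BR = X, leader payoff 11.
- T1: BR = Z, leader payoff 1.
- T2: BR = W, leader payoff 3.
- T3: BR = Z, leader payoff 1.
Among 11, 1, 3, 1, the best is 11 at T0. Subgame-perfect outcome: (T0, X) with payoffs (11, 11).
Now find the simultaneous Nash equilibrium.
Country A's best replies: W→T3; X→T0; Y→T2; Z→T0.
Country B's best replies: T0→X; T1→Z; T2→W; T3→Z.
Only (T0, X) has each player best-responding; Nash payoffs (11, 11).
Sequential outcome (T0, X) coincides with the Nash profile (T0, X).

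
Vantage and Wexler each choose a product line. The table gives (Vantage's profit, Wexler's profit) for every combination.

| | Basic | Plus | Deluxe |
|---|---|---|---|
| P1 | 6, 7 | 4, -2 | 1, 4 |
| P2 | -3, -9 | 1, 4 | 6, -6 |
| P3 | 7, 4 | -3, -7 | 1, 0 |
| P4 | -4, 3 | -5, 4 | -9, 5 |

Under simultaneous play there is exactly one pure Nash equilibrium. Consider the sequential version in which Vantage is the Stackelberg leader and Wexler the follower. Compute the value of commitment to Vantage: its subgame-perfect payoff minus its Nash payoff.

0

Backward induction with Vantage moving first.
- P1 → Wexler plays Basic (best of 7, -2, 4); Vantage gets 6.
- P2 → Wexler plays Plus (best of -9, 4, -6); Vantage gets 1.
- P3 → Wexler plays Basic (best of 4, -7, 0); Vantage gets 7.
- P4 → Wexler plays Deluxe (best of 3, 4, 5); Vantage gets -9.
Vantage's induced payoffs are 6, 1, 7, -9, so Vantage commits to P3. Subgame-perfect outcome: (P3, Basic) with payoffs (7, 4).
For the simultaneous game, intersect best replies.
Vantage's best replies: Basic→P3; Plus→P1; Deluxe→P2.
Wexler's best replies: P1→Basic; P2→Plus; P3→Basic; P4→Deluxe.
The unique mutual best reply is (P3, Basic), giving (7, 4).
Vantage's commitment gain: 7 − 7 = 0.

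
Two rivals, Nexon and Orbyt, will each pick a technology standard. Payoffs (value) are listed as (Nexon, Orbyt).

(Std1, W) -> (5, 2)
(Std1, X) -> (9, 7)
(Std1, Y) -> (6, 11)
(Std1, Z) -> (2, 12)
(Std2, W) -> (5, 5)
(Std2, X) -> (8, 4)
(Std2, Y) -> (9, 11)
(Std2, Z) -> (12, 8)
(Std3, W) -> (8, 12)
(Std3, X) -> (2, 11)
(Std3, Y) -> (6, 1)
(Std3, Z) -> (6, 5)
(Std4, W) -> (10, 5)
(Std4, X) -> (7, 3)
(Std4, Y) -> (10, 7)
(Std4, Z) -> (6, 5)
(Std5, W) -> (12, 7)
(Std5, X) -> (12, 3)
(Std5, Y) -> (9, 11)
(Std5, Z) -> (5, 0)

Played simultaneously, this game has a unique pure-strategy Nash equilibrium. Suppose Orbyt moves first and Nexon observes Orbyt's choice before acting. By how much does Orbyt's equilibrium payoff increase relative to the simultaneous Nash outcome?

1

Backward induction with Orbyt moving first.
- W → Nexon plays Std5 (best of 5, 5, 8, 10, 12); Orbyt gets 7.
- X → Nexon plays Std5 (best of 9, 8, 2, 7, 12); Orbyt gets 3.
- Y → Nexon plays Std4 (best of 6, 9, 6, 10, 9); Orbyt gets 7.
- Z → Nexon plays Std2 (best of 2, 12, 6, 6, 5); Orbyt gets 8.
Orbyt's induced payoffs are 7, 3, 7, 8, so Orbyt commits to Z. Subgame-perfect outcome: (Std2, Z) with payoffs (12, 8).
For the simultaneous game, intersect best replies.
Nexon's best replies: W→Std5; X→Std5; Y→Std4; Z→Std2.
Orbyt's best replies: Std1→Z; Std2→Y; Std3→W; Std4→Y; Std5→Y.
The unique mutual best reply is (Std4, Y), giving (10, 7).
Orbyt's commitment gain: 8 − 7 = 1.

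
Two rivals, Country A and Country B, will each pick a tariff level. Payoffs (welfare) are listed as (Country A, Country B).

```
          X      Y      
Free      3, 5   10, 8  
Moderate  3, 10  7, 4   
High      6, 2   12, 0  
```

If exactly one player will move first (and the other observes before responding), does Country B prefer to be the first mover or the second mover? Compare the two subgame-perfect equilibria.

If Country A leads: Country B's best replies are Free→Y, Moderate→X, High→X; Country A's induced payoffs 10, 3, 6; outcome (Free, Y), payoffs (10, 8).
If Country B leads: Country A's best replies are X→High, Y→High; Country B's induced payoffs 2, 0; outcome (High, X), payoffs (6, 2).
Country B gets 2 moving first and 8 moving second, so Country B prefers to move second.

second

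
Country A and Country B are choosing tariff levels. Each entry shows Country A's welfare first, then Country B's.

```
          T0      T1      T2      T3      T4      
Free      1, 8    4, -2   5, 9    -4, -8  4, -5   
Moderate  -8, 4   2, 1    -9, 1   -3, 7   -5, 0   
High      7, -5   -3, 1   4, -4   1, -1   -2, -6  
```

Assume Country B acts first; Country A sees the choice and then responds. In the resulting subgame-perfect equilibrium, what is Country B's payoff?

9

Work backward from Country A's decision.
- T0 → Country A plays High (best of 1, -8, 7); Country B gets -5.
- T1 → Country A plays Free (best of 4, 2, -3); Country B gets -2.
- T2 → Country A plays Free (best of 5, -9, 4); Country B gets 9.
- T3 → Country A plays High (best of -4, -3, 1); Country B gets -1.
- T4 → Country A plays Free (best of 4, -5, -2); Country B gets -5.
Among -5, -2, 9, -1, -5, the best is 9 at T2. Subgame-perfect outcome: (Free, T2) with payoffs (5, 9).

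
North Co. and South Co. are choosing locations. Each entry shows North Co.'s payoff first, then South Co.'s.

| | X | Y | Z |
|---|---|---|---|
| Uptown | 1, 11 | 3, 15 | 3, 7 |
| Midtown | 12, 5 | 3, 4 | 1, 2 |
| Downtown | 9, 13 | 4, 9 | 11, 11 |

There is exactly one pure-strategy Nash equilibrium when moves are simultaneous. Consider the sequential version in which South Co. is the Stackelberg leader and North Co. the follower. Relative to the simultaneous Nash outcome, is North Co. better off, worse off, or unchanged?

Solve by backward induction (South Co. leads).
- X → North Co. plays Midtown (best of 1, 12, 9); South Co. gets 5.
- Y → North Co. plays Downtown (best of 3, 3, 4); South Co. gets 9.
- Z → North Co. plays Downtown (best of 3, 1, 11); South Co. gets 11.
Among 5, 9, 11, the best is 11 at Z. Subgame-perfect outcome: (Downtown, Z) with payoffs (11, 11).
For the simultaneous game, intersect best replies.
North Co.'s best replies: X→Midtown; Y→Downtown; Z→Downtown.
South Co.'s best replies: Uptown→Y; Midtown→X; Downtown→X.
Only (Midtown, X) has each player best-responding; Nash payoffs (12, 5).
North Co. earns 11 sequentially versus 12 at the Nash outcome: worse off.

worse off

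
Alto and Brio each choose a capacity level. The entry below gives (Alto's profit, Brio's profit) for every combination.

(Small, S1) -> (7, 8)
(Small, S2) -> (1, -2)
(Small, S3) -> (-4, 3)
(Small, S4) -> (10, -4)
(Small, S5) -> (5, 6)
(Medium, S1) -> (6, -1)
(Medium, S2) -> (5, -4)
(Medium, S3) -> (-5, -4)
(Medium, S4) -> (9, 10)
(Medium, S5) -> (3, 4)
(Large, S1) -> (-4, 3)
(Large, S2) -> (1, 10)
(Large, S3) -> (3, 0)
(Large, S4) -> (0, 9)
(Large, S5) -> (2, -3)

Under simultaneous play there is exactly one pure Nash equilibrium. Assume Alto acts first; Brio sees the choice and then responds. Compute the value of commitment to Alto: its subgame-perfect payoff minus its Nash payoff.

2

Work backward from Brio's decision.
- Small → Brio plays S1 (best of 8, -2, 3, -4, 6); Alto gets 7.
- Medium → Brio plays S4 (best of -1, -4, -4, 10, 4); Alto gets 9.
- Large → Brio plays S2 (best of 3, 10, 0, 9, -3); Alto gets 1.
Among 7, 9, 1, the best is 9 at Medium. Subgame-perfect outcome: (Medium, S4) with payoffs (9, 10).
Now find the simultaneous Nash equilibrium.
Alto's best replies: S1→Small; S2→Medium; S3→Large; S4→Small; S5→Small.
Brio's best replies: Small→S1; Medium→S4; Large→S2.
Only (Small, S1) has each player best-responding; Nash payoffs (7, 8).
Alto's commitment gain: 9 − 7 = 2.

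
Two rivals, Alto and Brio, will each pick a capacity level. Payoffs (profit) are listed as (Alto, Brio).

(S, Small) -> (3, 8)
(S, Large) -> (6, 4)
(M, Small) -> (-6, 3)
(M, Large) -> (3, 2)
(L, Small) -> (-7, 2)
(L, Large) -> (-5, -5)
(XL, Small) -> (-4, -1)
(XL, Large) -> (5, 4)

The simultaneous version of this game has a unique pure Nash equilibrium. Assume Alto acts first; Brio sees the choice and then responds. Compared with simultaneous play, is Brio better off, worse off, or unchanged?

worse off

Work backward from Brio's decision.
- S: Brio compares 8, 4 and picks Small; Alto would get 3.
- M: Brio compares 3, 2 and picks Small; Alto would get -6.
- L: Brio compares 2, -5 and picks Small; Alto would get -7.
- XL: Brio compares -1, 4 and picks Large; Alto would get 5.
Among 3, -6, -7, 5, the best is 5 at XL. Subgame-perfect outcome: (XL, Large) with payoffs (5, 4).
Now find the simultaneous Nash equilibrium.
Alto's best replies: Small→S; Large→S.
Brio's best replies: S→Small; M→Small; L→Small; XL→Large.
Only (S, Small) has each player best-responding; Nash payoffs (3, 8).
Brio earns 4 sequentially versus 8 at the Nash outcome: worse off.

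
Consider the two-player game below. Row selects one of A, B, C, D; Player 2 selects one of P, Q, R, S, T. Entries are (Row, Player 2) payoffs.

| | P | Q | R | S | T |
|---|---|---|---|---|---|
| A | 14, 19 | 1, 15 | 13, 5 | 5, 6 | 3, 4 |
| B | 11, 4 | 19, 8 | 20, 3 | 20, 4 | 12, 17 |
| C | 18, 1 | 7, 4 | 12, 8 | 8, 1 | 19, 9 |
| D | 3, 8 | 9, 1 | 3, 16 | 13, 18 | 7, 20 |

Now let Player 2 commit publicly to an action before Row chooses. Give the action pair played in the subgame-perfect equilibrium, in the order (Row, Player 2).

Work backward from Row's decision.
- P → Row plays C (best of 14, 11, 18, 3); Player 2 gets 1.
- Q → Row plays B (best of 1, 19, 7, 9); Player 2 gets 8.
- R → Row plays B (best of 13, 20, 12, 3); Player 2 gets 3.
- S → Row plays B (best of 5, 20, 8, 13); Player 2 gets 4.
- T → Row plays C (best of 3, 12, 19, 7); Player 2 gets 9.
Player 2's induced payoffs are 1, 8, 3, 4, 9, so Player 2 commits to T. Subgame-perfect outcome: (C, T) with payoffs (19, 9).

(C, T)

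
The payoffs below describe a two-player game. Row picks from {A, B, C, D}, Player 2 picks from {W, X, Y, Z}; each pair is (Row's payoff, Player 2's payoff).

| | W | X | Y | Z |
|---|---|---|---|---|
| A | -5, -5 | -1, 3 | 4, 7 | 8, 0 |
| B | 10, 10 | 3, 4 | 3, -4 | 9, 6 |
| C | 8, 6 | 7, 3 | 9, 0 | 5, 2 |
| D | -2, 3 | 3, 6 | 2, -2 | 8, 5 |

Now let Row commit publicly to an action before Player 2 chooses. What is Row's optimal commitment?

B

Backward induction with Row moving first.
- A: Player 2 compares -5, 3, 7, 0 and picks Y; Row would get 4.
- B: Player 2 compares 10, 4, -4, 6 and picks W; Row would get 10.
- C: Player 2 compares 6, 3, 0, 2 and picks W; Row would get 8.
- D: Player 2 compares 3, 6, -2, 5 and picks X; Row would get 3.
Row's induced payoffs are 4, 10, 8, 3, so Row commits to B. Subgame-perfect outcome: (B, W) with payoffs (10, 10).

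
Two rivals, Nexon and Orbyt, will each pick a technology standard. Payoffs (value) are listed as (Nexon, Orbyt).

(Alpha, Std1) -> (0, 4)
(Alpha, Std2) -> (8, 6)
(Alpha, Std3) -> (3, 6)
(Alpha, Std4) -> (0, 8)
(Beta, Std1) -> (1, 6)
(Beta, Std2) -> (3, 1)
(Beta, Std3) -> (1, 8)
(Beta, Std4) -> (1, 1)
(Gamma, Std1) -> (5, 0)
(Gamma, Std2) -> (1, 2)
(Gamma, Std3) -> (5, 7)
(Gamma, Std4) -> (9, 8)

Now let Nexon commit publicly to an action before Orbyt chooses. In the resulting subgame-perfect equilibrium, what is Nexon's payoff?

Backward induction with Nexon moving first.
- Alpha: BR = Std4, leader payoff 0.
- Beta: BR = Std3, leader payoff 1.
- Gamma: BR = Std4, leader payoff 9.
Among 0, 1, 9, the best is 9 at Gamma. Subgame-perfect outcome: (Gamma, Std4) with payoffs (9, 8).

9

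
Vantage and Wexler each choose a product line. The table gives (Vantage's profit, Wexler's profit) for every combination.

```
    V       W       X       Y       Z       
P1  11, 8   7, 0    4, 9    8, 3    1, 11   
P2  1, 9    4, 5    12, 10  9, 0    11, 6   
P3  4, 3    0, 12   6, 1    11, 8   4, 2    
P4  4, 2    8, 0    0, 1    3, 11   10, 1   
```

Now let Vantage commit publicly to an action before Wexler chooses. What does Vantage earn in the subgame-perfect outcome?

12

Backward induction with Vantage moving first.
- P1: BR = Z, leader payoff 1.
- P2: BR = X, leader payoff 12.
- P3: BR = W, leader payoff 0.
- P4: BR = Y, leader payoff 3.
Maximizing over 1, 12, 0, 3, Vantage chooses P2. Subgame-perfect outcome: (P2, X) with payoffs (12, 10).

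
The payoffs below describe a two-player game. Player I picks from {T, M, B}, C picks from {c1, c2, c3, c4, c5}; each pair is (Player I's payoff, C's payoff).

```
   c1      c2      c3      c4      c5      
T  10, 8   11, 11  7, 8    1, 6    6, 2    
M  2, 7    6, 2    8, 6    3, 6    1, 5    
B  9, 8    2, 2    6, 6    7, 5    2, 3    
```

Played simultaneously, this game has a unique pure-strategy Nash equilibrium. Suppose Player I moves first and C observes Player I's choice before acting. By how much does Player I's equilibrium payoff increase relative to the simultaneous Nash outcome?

Solve by backward induction (Player I leads).
- T → C plays c2 (best of 8, 11, 8, 6, 2); Player I gets 11.
- M → C plays c1 (best of 7, 2, 6, 6, 5); Player I gets 2.
- B → C plays c1 (best of 8, 2, 6, 5, 3); Player I gets 9.
Maximizing over 11, 2, 9, Player I chooses T. Subgame-perfect outcome: (T, c2) with payoffs (11, 11).
Under simultaneous play:
Player I's best replies: c1→T; c2→T; c3→M; c4→B; c5→T.
C's best replies: T→c2; M→c1; B→c1.
The unique mutual best reply is (T, c2), giving (11, 11).
Player I's commitment gain: 11 − 11 = 0.

0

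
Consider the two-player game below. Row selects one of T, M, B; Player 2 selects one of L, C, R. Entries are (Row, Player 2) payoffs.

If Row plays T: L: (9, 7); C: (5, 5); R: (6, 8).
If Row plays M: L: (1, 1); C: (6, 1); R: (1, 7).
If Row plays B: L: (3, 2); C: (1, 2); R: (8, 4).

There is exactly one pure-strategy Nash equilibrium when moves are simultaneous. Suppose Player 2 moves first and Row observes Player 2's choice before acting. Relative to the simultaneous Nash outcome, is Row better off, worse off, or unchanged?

better off

Solve by backward induction (Player 2 leads).
- L → Row plays T (best of 9, 1, 3); Player 2 gets 7.
- C → Row plays M (best of 5, 6, 1); Player 2 gets 1.
- R → Row plays B (best of 6, 1, 8); Player 2 gets 4.
Among 7, 1, 4, the best is 7 at L. Subgame-perfect outcome: (T, L) with payoffs (9, 7).
For the simultaneous game, intersect best replies.
Row's best replies: L→T; C→M; R→B.
Player 2's best replies: T→R; M→R; B→R.
The unique mutual best reply is (B, R), giving (8, 4).
Row earns 9 sequentially versus 8 at the Nash outcome: better off.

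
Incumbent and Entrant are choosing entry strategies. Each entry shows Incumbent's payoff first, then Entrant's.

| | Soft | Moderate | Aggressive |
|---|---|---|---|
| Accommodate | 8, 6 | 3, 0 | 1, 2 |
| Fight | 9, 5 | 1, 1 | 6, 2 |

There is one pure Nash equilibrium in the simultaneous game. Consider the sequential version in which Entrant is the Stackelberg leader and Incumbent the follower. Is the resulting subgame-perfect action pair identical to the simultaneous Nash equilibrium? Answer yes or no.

yes

Work backward from Incumbent's decision.
- Soft → Incumbent plays Fight (best of 8, 9); Entrant gets 5.
- Moderate → Incumbent plays Accommodate (best of 3, 1); Entrant gets 0.
- Aggressive → Incumbent plays Fight (best of 1, 6); Entrant gets 2.
Among 5, 0, 2, the best is 5 at Soft. Subgame-perfect outcome: (Fight, Soft) with payoffs (9, 5).
Now find the simultaneous Nash equilibrium.
Incumbent's best replies: Soft→Fight; Moderate→Accommodate; Aggressive→Fight.
Entrant's best replies: Accommodate→Soft; Fight→Soft.
The unique mutual best reply is (Fight, Soft), giving (9, 5).
Sequential outcome (Fight, Soft) coincides with the Nash profile (Fight, Soft).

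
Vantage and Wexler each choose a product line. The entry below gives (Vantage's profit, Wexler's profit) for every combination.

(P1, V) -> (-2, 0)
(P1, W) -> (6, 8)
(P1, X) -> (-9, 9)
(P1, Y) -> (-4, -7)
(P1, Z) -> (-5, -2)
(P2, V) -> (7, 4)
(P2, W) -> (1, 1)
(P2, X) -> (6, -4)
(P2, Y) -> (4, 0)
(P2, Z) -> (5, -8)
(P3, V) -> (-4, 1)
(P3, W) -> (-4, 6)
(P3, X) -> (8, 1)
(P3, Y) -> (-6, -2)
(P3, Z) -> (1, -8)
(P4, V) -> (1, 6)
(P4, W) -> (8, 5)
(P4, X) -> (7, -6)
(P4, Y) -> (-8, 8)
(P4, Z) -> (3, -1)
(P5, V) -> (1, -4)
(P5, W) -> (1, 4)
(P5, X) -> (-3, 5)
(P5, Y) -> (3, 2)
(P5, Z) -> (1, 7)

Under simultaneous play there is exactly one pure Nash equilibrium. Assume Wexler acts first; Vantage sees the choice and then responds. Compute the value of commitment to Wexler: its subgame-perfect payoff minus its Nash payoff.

Solve by backward induction (Wexler leads).
- V → Vantage plays P2 (best of -2, 7, -4, 1, 1); Wexler gets 4.
- W → Vantage plays P4 (best of 6, 1, -4, 8, 1); Wexler gets 5.
- X → Vantage plays P3 (best of -9, 6, 8, 7, -3); Wexler gets 1.
- Y → Vantage plays P2 (best of -4, 4, -6, -8, 3); Wexler gets 0.
- Z → Vantage plays P2 (best of -5, 5, 1, 3, 1); Wexler gets -8.
Wexler's induced payoffs are 4, 5, 1, 0, -8, so Wexler commits to W. Subgame-perfect outcome: (P4, W) with payoffs (8, 5).
For the simultaneous game, intersect best replies.
Vantage's best replies: V→P2; W→P4; X→P3; Y→P2; Z→P2.
Wexler's best replies: P1→X; P2→V; P3→W; P4→Y; P5→Z.
The unique mutual best reply is (P2, V), giving (7, 4).
Wexler's commitment gain: 5 − 4 = 1.

1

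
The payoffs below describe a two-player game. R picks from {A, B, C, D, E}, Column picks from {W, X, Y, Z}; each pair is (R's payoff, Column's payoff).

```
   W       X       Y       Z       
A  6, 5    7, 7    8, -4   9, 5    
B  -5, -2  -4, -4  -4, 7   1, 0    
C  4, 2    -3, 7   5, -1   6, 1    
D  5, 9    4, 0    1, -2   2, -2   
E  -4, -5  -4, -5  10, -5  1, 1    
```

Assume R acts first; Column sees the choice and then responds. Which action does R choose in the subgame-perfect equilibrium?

A

Work backward from Column's decision.
- A → Column plays X (best of 5, 7, -4, 5); R gets 7.
- B → Column plays Y (best of -2, -4, 7, 0); R gets -4.
- C → Column plays X (best of 2, 7, -1, 1); R gets -3.
- D → Column plays W (best of 9, 0, -2, -2); R gets 5.
- E → Column plays Z (best of -5, -5, -5, 1); R gets 1.
R's induced payoffs are 7, -4, -3, 5, 1, so R commits to A. Subgame-perfect outcome: (A, X) with payoffs (7, 7).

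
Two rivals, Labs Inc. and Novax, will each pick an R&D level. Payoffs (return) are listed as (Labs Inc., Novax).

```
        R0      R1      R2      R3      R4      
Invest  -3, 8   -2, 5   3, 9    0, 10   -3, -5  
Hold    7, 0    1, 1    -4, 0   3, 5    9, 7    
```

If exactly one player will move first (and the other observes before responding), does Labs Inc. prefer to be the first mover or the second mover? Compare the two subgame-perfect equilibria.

If Labs Inc. leads: Novax's best replies are Invest→R3, Hold→R4; Labs Inc.'s induced payoffs 0, 9; outcome (Hold, R4), payoffs (9, 7).
If Novax leads: Labs Inc.'s best replies are R0→Hold, R1→Hold, R2→Invest, R3→Hold, R4→Hold; Novax's induced payoffs 0, 1, 9, 5, 7; outcome (Invest, R2), payoffs (3, 9).
Labs Inc. gets 9 moving first and 3 moving second, so Labs Inc. prefers to move first.

first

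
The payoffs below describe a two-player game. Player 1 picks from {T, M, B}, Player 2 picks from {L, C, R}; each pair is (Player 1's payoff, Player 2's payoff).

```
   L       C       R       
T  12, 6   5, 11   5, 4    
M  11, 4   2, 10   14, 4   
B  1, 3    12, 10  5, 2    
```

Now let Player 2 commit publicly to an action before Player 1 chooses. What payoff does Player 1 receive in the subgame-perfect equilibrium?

Backward induction with Player 2 moving first.
- L: BR = T, leader payoff 6.
- C: BR = B, leader payoff 10.
- R: BR = M, leader payoff 4.
Among 6, 10, 4, the best is 10 at C. Subgame-perfect outcome: (B, C) with payoffs (12, 10).

12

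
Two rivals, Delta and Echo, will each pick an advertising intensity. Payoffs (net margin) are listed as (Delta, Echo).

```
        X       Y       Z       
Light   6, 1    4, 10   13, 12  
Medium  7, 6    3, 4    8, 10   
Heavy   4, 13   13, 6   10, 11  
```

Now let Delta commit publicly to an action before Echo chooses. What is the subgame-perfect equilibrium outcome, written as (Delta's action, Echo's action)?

(Light, Z)

Solve by backward induction (Delta leads).
- Light: Echo compares 1, 10, 12 and picks Z; Delta would get 13.
- Medium: Echo compares 6, 4, 10 and picks Z; Delta would get 8.
- Heavy: Echo compares 13, 6, 11 and picks X; Delta would get 4.
Among 13, 8, 4, the best is 13 at Light. Subgame-perfect outcome: (Light, Z) with payoffs (13, 12).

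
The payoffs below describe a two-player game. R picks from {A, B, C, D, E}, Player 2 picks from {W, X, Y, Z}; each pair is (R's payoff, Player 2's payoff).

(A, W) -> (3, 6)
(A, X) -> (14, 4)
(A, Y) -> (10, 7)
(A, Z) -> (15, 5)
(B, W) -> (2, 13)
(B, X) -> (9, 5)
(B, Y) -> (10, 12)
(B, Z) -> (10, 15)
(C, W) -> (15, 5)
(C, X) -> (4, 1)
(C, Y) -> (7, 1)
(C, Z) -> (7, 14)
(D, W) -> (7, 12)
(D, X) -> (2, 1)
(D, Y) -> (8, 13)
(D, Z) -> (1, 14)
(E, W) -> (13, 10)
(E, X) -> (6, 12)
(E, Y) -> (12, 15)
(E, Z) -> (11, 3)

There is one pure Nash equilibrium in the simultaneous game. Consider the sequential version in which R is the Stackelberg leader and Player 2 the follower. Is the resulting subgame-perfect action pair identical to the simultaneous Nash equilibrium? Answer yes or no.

Solve by backward induction (R leads).
- A: BR = Y, leader payoff 10.
- B: BR = Z, leader payoff 10.
- C: BR = Z, leader payoff 7.
- D: BR = Z, leader payoff 1.
- E: BR = Y, leader payoff 12.
Among 10, 10, 7, 1, 12, the best is 12 at E. Subgame-perfect outcome: (E, Y) with payoffs (12, 15).
Under simultaneous play:
R's best replies: W→C; X→A; Y→E; Z→A.
Player 2's best replies: A→Y; B→Z; C→Z; D→Z; E→Y.
Only (E, Y) has each player best-responding; Nash payoffs (12, 15).
Sequential outcome (E, Y) coincides with the Nash profile (E, Y).

yes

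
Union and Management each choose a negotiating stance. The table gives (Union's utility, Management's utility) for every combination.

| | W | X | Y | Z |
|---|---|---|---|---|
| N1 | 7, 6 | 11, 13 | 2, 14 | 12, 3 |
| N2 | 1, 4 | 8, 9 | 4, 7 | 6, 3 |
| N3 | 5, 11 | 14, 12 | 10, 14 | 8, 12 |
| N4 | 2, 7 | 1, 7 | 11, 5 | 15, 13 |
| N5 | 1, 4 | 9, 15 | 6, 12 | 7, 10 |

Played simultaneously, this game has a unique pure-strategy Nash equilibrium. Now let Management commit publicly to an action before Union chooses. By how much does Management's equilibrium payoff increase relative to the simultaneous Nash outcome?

Work backward from Union's decision.
- W: Union compares 7, 1, 5, 2, 1 and picks N1; Management would get 6.
- X: Union compares 11, 8, 14, 1, 9 and picks N3; Management would get 12.
- Y: Union compares 2, 4, 10, 11, 6 and picks N4; Management would get 5.
- Z: Union compares 12, 6, 8, 15, 7 and picks N4; Management would get 13.
Management's induced payoffs are 6, 12, 5, 13, so Management commits to Z. Subgame-perfect outcome: (N4, Z) with payoffs (15, 13).
Now find the simultaneous Nash equilibrium.
Union's best replies: W→N1; X→N3; Y→N4; Z→N4.
Management's best replies: N1→Y; N2→X; N3→Y; N4→Z; N5→X.
Only (N4, Z) has each player best-responding; Nash payoffs (15, 13).
Management's commitment gain: 13 − 13 = 0.

0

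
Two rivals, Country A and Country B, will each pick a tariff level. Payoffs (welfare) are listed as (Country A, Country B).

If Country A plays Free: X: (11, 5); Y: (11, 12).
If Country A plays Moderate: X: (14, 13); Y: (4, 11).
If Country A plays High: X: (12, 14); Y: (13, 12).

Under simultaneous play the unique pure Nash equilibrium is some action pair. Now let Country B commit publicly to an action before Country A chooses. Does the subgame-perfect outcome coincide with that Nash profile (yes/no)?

Work backward from Country A's decision.
- X: Country A compares 11, 14, 12 and picks Moderate; Country B would get 13.
- Y: Country A compares 11, 4, 13 and picks High; Country B would get 12.
Among 13, 12, the best is 13 at X. Subgame-perfect outcome: (Moderate, X) with payoffs (14, 13).
Now find the simultaneous Nash equilibrium.
Country A's best replies: X→Moderate; Y→High.
Country B's best replies: Free→Y; Moderate→X; High→X.
Only (Moderate, X) has each player best-responding; Nash payoffs (14, 13).
Sequential outcome (Moderate, X) coincides with the Nash profile (Moderate, X).

yes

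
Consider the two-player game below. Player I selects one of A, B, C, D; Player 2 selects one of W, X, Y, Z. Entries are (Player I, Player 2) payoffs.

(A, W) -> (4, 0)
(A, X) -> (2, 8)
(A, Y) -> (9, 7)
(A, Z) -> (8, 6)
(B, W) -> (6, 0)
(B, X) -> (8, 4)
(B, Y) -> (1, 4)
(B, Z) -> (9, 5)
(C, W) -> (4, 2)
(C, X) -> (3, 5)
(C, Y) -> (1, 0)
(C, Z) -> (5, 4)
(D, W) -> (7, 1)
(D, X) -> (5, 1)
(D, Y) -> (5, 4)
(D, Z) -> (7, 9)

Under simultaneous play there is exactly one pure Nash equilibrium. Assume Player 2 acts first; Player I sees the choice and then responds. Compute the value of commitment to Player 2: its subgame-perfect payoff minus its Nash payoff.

Work backward from Player I's decision.
- W: Player I compares 4, 6, 4, 7 and picks D; Player 2 would get 1.
- X: Player I compares 2, 8, 3, 5 and picks B; Player 2 would get 4.
- Y: Player I compares 9, 1, 1, 5 and picks A; Player 2 would get 7.
- Z: Player I compares 8, 9, 5, 7 and picks B; Player 2 would get 5.
Maximizing over 1, 4, 7, 5, Player 2 chooses Y. Subgame-perfect outcome: (A, Y) with payoffs (9, 7).
For the simultaneous game, intersect best replies.
Player I's best replies: W→D; X→B; Y→A; Z→B.
Player 2's best replies: A→X; B→Z; C→X; D→Z.
The unique mutual best reply is (B, Z), giving (9, 5).
Player 2's commitment gain: 7 − 5 = 2.

2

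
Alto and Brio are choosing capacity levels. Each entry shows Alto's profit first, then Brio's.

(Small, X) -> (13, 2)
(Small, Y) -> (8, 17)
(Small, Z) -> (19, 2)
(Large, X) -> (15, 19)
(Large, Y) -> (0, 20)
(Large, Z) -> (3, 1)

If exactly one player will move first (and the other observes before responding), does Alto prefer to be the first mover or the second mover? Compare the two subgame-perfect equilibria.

If Alto leads: Brio's best replies are Small→Y, Large→Y; Alto's induced payoffs 8, 0; outcome (Small, Y), payoffs (8, 17).
If Brio leads: Alto's best replies are X→Large, Y→Small, Z→Small; Brio's induced payoffs 19, 17, 2; outcome (Large, X), payoffs (15, 19).
Alto gets 8 moving first and 15 moving second, so Alto prefers to move second.

second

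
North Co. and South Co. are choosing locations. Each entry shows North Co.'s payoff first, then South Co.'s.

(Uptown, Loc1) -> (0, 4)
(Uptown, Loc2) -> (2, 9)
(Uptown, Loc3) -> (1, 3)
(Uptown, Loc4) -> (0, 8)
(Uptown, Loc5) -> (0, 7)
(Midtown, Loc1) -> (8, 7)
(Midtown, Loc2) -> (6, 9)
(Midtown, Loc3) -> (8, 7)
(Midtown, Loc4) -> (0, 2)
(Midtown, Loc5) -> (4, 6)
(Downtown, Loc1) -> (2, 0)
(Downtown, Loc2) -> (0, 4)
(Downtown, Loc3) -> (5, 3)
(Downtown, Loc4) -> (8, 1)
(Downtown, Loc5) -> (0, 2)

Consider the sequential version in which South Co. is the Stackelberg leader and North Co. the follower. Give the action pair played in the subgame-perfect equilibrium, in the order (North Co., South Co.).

Solve by backward induction (South Co. leads).
- Loc1: North Co. compares 0, 8, 2 and picks Midtown; South Co. would get 7.
- Loc2: North Co. compares 2, 6, 0 and picks Midtown; South Co. would get 9.
- Loc3: North Co. compares 1, 8, 5 and picks Midtown; South Co. would get 7.
- Loc4: North Co. compares 0, 0, 8 and picks Downtown; South Co. would get 1.
- Loc5: North Co. compares 0, 4, 0 and picks Midtown; South Co. would get 6.
South Co.'s induced payoffs are 7, 9, 7, 1, 6, so South Co. commits to Loc2. Subgame-perfect outcome: (Midtown, Loc2) with payoffs (6, 9).

(Midtown, Loc2)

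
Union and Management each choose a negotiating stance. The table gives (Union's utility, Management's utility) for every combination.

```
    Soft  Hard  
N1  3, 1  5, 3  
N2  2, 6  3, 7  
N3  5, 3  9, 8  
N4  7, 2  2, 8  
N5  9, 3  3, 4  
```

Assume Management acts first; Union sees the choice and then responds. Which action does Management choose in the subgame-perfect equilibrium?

Work backward from Union's decision.
- Soft → Union plays N5 (best of 3, 2, 5, 7, 9); Management gets 3.
- Hard → Union plays N3 (best of 5, 3, 9, 2, 3); Management gets 8.
Maximizing over 3, 8, Management chooses Hard. Subgame-perfect outcome: (N3, Hard) with payoffs (9, 8).

Hard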